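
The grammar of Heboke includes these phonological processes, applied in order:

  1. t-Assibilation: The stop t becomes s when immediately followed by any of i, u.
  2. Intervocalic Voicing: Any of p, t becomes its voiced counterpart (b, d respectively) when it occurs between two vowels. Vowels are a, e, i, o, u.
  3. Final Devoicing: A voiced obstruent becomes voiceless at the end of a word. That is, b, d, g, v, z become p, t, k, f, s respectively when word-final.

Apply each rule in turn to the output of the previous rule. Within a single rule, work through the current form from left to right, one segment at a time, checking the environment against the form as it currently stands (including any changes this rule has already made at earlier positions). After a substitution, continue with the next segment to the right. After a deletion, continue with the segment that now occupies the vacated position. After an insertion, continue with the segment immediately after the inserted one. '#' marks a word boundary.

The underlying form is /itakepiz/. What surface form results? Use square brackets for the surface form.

1 t-Assibilation: no change — [itakepiz]
2 Intervocalic Voicing: [itakepiz] → [idakebiz]
3 Final Devoicing: [idakebiz] → [idakebis]

[idakebis]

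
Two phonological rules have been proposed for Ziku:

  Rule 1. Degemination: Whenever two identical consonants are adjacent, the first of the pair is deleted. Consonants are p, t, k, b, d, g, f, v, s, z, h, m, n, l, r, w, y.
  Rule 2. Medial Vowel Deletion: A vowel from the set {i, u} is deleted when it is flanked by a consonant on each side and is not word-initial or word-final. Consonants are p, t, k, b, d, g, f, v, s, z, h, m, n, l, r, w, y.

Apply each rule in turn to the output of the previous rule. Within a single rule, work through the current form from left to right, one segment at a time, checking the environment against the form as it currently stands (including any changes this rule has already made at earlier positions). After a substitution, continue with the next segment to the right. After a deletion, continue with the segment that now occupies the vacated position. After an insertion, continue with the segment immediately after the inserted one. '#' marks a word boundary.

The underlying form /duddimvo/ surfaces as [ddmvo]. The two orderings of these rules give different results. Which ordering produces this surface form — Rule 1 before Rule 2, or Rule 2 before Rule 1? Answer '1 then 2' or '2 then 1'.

Order 1 then 2:
  1 Degemination: [duddimvo] → [dudimvo]
  2 Medial Vowel Deletion: [dudimvo] → [ddmvo]
  result: [ddmvo]
Order 2 then 1:
  2 Medial Vowel Deletion: [duddimvo] → [dddmvo]
  1 Degemination: [dddmvo] → [dmvo]
  result: [dmvo]

1 then 2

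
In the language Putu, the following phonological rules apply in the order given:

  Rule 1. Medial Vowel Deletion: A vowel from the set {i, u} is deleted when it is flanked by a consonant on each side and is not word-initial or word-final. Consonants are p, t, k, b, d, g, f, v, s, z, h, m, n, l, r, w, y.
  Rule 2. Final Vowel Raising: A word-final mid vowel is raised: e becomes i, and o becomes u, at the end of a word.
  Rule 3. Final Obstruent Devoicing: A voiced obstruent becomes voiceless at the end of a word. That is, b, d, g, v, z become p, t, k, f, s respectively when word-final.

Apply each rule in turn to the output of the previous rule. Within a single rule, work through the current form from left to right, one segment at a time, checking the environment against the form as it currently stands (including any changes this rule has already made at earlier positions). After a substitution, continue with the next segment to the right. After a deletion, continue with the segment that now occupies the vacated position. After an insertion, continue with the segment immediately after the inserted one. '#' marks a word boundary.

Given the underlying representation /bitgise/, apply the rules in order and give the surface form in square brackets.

[btgsi]

Rule 1 Medial Vowel Deletion: [bitgise] → [btgse]
Rule 2 Final Vowel Raising: [btgse] → [btgsi]
Rule 3 Final Obstruent Devoicing: no change — [btgsi]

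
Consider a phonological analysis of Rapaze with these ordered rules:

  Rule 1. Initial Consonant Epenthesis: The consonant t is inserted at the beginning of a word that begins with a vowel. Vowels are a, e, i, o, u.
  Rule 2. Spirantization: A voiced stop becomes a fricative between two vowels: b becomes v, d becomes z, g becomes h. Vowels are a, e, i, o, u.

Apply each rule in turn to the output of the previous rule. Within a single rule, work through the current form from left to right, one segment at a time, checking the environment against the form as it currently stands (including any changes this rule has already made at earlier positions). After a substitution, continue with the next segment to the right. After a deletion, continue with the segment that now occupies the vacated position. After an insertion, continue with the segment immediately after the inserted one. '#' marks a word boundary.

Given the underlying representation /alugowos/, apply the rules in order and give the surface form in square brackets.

[taluhowos]

Rule 1 Initial Consonant Epenthesis: [alugowos] → [talugowos]
Rule 2 Spirantization: [talugowos] → [taluhowos]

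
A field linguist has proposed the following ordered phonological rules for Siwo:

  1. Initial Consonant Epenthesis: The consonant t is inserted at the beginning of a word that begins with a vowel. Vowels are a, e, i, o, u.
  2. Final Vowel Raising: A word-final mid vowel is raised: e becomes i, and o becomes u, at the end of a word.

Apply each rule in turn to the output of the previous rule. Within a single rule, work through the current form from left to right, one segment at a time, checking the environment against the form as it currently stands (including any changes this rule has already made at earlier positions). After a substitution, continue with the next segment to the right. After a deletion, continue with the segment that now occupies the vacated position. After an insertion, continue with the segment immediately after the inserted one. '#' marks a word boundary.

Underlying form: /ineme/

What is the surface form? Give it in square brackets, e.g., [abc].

1 Initial Consonant Epenthesis: [ineme] → [tineme]
2 Final Vowel Raising: [tineme] → [tinemi]

[tinemi]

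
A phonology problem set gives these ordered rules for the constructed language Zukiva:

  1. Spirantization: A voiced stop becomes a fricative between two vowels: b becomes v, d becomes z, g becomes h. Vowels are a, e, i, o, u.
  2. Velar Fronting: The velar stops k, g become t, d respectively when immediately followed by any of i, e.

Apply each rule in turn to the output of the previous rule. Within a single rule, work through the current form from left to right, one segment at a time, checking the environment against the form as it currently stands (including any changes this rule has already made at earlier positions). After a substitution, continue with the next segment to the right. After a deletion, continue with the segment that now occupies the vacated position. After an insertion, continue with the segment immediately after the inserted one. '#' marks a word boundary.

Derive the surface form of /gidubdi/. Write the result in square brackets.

1 Spirantization: [gidubdi] → [gizubdi]
2 Velar Fronting: [gizubdi] → [dizubdi]

[dizubdi]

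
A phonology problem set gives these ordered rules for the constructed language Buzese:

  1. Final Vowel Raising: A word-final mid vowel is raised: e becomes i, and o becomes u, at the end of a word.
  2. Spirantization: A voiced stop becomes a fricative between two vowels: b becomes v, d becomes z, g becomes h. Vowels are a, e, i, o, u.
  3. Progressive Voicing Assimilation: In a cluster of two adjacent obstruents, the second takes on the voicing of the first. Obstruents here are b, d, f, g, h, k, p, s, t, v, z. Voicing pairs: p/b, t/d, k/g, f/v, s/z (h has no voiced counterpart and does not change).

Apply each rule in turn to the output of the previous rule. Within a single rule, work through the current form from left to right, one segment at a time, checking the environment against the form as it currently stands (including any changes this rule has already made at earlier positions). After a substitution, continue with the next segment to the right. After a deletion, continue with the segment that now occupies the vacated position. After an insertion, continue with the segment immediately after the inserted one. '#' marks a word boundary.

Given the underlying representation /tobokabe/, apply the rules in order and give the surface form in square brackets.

1 Final Vowel Raising: [tobokabe] → [tobokabi]
2 Spirantization: [tobokabi] → [tovokavi]
3 Progressive Voicing Assimilation: no change — [tovokavi]

[tovokavi]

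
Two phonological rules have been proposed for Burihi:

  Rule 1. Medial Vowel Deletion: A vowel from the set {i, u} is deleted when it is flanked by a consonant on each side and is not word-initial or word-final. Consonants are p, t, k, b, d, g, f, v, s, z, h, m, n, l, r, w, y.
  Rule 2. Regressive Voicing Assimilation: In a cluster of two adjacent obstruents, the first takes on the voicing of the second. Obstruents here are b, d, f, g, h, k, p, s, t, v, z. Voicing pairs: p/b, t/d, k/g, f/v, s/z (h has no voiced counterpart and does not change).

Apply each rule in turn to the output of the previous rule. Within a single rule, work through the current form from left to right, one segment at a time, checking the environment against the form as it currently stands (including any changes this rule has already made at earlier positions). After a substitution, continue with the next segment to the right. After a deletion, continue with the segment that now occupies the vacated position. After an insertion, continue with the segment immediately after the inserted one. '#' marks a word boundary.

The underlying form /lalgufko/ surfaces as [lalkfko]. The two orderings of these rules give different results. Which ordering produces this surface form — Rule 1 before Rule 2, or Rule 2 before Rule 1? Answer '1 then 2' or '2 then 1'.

1 then 2

Order 1 then 2:
  1 Medial Vowel Deletion: [lalgufko] → [lalgfko]
  2 Regressive Voicing Assimilation: [lalgfko] → [lalkfko]
  result: [lalkfko]
Order 2 then 1:
  2 Regressive Voicing Assimilation: no change — [lalgufko]
  1 Medial Vowel Deletion: [lalgufko] → [lalgfko]
  result: [lalgfko]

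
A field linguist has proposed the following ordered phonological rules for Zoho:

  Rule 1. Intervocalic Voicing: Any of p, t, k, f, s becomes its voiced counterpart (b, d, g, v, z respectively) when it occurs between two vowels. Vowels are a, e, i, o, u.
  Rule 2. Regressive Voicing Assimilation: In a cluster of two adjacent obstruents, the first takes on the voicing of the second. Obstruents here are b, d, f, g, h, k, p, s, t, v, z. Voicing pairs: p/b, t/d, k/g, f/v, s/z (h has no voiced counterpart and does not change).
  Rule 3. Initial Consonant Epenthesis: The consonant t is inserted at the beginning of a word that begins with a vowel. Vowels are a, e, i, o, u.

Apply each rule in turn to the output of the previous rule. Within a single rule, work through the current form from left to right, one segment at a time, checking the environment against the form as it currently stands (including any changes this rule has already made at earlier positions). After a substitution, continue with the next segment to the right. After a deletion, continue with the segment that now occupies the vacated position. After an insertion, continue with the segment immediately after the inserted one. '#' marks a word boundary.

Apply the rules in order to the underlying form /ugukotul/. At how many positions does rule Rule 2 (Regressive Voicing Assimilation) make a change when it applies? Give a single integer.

0

Rule 1 Intervocalic Voicing: [ugukotul] → [ugugodul]
Rule 2 Regressive Voicing Assimilation: no change — [ugugodul]
Rule 3 Initial Consonant Epenthesis: [ugugodul] → [tugugodul]
Rule Rule 2 changed 0 position(s).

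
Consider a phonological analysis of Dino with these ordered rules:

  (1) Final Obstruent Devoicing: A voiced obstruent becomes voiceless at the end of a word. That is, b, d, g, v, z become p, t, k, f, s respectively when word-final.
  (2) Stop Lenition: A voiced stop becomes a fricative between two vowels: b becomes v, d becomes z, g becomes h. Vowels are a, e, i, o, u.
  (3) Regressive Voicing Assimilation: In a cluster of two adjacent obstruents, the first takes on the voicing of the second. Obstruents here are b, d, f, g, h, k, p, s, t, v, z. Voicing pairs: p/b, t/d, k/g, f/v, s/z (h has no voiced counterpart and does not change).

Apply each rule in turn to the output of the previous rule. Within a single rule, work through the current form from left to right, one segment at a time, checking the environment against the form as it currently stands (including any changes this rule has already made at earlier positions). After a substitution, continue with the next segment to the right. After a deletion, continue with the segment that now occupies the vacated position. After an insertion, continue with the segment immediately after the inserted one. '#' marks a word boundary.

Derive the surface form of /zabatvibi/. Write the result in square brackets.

[zavadvivi]

(1) Final Obstruent Devoicing: no change — [zabatvibi]
(2) Stop Lenition: [zabatvibi] → [zavatvivi]
(3) Regressive Voicing Assimilation: [zavatvivi] → [zavadvivi]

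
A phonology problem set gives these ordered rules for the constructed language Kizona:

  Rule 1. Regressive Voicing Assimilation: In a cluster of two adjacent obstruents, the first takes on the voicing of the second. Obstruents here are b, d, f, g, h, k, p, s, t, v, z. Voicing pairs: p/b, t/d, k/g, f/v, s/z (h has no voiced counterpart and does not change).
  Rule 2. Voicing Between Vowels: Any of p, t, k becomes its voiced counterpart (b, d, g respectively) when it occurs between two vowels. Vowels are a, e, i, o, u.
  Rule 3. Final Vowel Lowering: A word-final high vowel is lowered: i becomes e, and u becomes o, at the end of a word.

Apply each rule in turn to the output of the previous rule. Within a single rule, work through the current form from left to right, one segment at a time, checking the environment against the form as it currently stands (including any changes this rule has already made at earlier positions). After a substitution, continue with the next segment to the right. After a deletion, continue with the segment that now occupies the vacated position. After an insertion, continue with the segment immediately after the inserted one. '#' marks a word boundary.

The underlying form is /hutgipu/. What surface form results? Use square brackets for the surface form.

[hudgibo]

Rule 1 Regressive Voicing Assimilation: [hutgipu] → [hudgipu]
Rule 2 Voicing Between Vowels: [hudgipu] → [hudgibu]
Rule 3 Final Vowel Lowering: [hudgibu] → [hudgibo]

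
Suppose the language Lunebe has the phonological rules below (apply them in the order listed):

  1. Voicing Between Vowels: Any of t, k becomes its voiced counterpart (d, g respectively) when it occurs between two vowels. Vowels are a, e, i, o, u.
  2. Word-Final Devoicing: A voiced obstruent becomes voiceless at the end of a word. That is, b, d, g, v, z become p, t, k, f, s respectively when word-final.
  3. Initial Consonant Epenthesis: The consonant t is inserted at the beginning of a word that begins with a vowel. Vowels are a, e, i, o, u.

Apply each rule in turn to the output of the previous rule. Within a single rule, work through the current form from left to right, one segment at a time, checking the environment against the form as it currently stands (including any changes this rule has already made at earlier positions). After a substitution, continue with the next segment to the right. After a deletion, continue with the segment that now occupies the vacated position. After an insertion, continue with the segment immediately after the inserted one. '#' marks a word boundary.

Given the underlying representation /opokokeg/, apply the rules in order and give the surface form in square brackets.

1 Voicing Between Vowels: [opokokeg] → [opogogeg]
2 Word-Final Devoicing: [opogogeg] → [opogogek]
3 Initial Consonant Epenthesis: [opogogek] → [topogogek]

[topogogek]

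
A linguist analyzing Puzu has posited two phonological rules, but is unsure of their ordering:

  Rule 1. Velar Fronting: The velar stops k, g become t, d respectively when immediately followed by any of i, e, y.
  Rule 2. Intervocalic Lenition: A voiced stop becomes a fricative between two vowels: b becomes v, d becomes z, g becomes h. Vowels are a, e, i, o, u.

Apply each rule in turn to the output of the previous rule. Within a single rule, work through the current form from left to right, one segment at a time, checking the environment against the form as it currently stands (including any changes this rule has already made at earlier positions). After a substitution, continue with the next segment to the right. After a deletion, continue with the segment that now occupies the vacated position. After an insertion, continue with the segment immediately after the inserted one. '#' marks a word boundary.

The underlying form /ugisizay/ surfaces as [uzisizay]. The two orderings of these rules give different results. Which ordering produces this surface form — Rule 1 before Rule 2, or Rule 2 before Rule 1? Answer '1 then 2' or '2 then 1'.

1 then 2

Order 1 then 2:
  1 Velar Fronting: [ugisizay] → [udisizay]
  2 Intervocalic Lenition: [udisizay] → [uzisizay]
  result: [uzisizay]
Order 2 then 1:
  2 Intervocalic Lenition: [ugisizay] → [uhisizay]
  1 Velar Fronting: no change — [uhisizay]
  result: [uhisizay]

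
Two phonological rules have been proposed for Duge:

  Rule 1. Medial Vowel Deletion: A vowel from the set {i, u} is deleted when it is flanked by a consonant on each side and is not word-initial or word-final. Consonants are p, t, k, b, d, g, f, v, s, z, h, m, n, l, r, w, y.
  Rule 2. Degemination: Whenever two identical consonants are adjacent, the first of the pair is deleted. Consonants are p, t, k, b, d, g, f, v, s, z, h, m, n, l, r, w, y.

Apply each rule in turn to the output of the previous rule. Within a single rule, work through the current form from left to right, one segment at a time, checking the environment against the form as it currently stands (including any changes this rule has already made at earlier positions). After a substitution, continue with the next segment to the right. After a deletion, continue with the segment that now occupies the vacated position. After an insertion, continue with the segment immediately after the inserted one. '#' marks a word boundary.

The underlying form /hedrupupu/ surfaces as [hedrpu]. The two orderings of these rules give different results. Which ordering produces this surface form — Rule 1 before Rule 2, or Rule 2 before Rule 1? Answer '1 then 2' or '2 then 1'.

Order 1 then 2:
  1 Medial Vowel Deletion: [hedrupupu] → [hedrppu]
  2 Degemination: [hedrppu] → [hedrpu]
  result: [hedrpu]
Order 2 then 1:
  2 Degemination: no change — [hedrupupu]
  1 Medial Vowel Deletion: [hedrupupu] → [hedrppu]
  result: [hedrppu]

1 then 2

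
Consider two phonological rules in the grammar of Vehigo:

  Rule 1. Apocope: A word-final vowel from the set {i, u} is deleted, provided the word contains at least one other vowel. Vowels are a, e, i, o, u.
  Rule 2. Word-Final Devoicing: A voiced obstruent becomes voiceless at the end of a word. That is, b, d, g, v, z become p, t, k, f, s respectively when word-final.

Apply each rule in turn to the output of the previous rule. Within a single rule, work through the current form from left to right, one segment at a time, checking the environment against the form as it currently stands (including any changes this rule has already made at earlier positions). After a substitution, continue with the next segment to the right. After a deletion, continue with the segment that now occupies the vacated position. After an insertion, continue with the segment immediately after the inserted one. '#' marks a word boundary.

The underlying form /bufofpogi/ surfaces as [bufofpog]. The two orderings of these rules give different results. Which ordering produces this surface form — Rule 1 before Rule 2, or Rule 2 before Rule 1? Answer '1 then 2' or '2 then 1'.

Order 1 then 2:
  1 Apocope: [bufofpogi] → [bufofpog]
  2 Word-Final Devoicing: [bufofpog] → [bufofpok]
  result: [bufofpok]
Order 2 then 1:
  2 Word-Final Devoicing: no change — [bufofpogi]
  1 Apocope: [bufofpogi] → [bufofpog]
  result: [bufofpog]

2 then 1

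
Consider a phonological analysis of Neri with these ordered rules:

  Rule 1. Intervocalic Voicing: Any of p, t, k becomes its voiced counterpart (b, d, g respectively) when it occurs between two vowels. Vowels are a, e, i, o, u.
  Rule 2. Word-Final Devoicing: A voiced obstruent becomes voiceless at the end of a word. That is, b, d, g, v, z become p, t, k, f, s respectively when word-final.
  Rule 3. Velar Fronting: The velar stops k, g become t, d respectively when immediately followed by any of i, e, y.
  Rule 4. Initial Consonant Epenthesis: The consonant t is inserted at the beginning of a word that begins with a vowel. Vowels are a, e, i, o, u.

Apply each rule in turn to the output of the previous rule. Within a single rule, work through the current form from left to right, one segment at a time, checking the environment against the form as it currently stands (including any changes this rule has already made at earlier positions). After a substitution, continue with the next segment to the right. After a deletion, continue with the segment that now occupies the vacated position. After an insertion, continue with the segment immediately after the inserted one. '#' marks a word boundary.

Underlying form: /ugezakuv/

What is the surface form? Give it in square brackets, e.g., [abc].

Rule 1 Intervocalic Voicing: [ugezakuv] → [ugezaguv]
Rule 2 Word-Final Devoicing: [ugezaguv] → [ugezaguf]
Rule 3 Velar Fronting: [ugezaguf] → [udezaguf]
Rule 4 Initial Consonant Epenthesis: [udezaguf] → [tudezaguf]

[tudezaguf]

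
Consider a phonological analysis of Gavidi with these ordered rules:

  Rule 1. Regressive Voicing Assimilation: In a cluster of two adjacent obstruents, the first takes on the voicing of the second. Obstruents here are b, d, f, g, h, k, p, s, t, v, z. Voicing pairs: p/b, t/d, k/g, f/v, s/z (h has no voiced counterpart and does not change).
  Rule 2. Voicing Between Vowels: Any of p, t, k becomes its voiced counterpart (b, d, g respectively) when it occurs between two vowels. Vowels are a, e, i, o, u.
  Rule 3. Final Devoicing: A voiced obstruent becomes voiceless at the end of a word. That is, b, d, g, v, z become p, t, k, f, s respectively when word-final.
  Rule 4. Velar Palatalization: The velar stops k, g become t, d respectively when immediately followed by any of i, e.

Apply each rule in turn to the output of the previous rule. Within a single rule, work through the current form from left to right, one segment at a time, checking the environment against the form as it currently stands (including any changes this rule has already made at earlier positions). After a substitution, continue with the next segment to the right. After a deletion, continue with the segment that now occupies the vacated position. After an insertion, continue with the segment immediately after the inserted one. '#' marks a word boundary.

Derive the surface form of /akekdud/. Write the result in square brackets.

[adegdut]

Rule 1 Regressive Voicing Assimilation: [akekdud] → [akegdud]
Rule 2 Voicing Between Vowels: [akegdud] → [agegdud]
Rule 3 Final Devoicing: [agegdud] → [agegdut]
Rule 4 Velar Palatalization: [agegdut] → [adegdut]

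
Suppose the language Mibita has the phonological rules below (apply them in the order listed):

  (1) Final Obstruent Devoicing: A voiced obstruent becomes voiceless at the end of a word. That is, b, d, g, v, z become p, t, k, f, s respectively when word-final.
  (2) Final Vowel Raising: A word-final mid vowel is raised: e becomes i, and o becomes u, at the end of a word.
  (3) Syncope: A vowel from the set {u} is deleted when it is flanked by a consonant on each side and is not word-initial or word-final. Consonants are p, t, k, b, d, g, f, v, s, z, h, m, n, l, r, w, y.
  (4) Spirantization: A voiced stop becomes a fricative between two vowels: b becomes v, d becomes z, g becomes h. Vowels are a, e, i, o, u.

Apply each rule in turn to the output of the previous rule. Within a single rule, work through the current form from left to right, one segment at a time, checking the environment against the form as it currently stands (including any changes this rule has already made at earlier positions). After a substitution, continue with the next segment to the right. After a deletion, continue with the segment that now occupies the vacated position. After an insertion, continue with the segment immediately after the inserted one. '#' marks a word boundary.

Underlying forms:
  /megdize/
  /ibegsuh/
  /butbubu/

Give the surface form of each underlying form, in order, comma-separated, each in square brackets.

[megdizi], [ivegsh], [btbbu]

/megdize/:
  (1) Final Obstruent Devoicing: no change — [megdize]
  (2) Final Vowel Raising: [megdize] → [megdizi]
  (3) Syncope: no change — [megdizi]
  (4) Spirantization: no change — [megdizi]
/ibegsuh/:
  (1) Final Obstruent Devoicing: no change — [ibegsuh]
  (2) Final Vowel Raising: no change — [ibegsuh]
  (3) Syncope: [ibegsuh] → [ibegsh]
  (4) Spirantization: [ibegsh] → [ivegsh]
/butbubu/:
  (1) Final Obstruent Devoicing: no change — [butbubu]
  (2) Final Vowel Raising: no change — [butbubu]
  (3) Syncope: [butbubu] → [btbbu]
  (4) Spirantization: no change — [btbbu]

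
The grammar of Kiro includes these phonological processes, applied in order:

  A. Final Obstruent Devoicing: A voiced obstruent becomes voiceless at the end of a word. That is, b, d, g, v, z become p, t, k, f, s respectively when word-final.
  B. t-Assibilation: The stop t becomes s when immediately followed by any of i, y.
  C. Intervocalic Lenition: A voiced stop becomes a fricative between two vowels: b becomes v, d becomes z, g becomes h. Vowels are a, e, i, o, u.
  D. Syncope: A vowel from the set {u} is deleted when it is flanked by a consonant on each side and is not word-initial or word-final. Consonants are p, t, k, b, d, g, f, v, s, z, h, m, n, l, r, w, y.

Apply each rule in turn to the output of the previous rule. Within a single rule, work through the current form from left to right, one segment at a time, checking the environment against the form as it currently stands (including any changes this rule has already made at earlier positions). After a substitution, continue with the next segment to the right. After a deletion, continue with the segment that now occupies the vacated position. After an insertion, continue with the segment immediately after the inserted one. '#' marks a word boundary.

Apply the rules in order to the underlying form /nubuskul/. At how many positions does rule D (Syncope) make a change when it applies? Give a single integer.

A Final Obstruent Devoicing: no change — [nubuskul]
B t-Assibilation: no change — [nubuskul]
C Intervocalic Lenition: [nubuskul] → [nuvuskul]
D Syncope: [nuvuskul] → [nvskl]
Rule D changed 3 position(s).

3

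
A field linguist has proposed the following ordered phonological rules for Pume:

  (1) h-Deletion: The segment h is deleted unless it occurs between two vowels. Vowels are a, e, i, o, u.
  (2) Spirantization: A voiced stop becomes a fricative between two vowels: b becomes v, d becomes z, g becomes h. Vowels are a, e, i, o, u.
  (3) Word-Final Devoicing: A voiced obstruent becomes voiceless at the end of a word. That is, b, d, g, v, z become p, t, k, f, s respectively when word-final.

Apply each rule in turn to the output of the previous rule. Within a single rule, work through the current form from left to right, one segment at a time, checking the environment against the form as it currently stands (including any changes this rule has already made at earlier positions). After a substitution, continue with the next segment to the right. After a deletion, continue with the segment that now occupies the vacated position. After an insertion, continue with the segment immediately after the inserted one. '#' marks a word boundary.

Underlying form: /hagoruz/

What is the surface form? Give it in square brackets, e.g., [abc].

[ahorus]

(1) h-Deletion: [hagoruz] → [agoruz]
(2) Spirantization: [agoruz] → [ahoruz]
(3) Word-Final Devoicing: [ahoruz] → [ahorus]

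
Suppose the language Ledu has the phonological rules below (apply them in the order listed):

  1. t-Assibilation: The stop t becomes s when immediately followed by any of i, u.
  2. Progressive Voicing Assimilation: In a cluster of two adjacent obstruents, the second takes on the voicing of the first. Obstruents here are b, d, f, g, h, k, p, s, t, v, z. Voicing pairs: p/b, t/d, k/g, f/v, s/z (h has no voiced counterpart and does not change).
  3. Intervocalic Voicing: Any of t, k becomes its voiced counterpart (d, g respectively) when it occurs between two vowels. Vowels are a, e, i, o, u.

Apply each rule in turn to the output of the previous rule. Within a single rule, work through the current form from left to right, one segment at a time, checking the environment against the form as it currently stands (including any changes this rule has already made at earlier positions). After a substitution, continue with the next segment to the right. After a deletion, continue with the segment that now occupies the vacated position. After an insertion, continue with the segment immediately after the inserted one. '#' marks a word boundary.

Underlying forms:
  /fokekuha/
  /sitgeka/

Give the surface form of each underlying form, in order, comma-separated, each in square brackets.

[fogeguha], [sitkega]

/fokekuha/:
  1 t-Assibilation: no change — [fokekuha]
  2 Progressive Voicing Assimilation: no change — [fokekuha]
  3 Intervocalic Voicing: [fokekuha] → [fogeguha]
/sitgeka/:
  1 t-Assibilation: no change — [sitgeka]
  2 Progressive Voicing Assimilation: [sitgeka] → [sitkeka]
  3 Intervocalic Voicing: [sitkeka] → [sitkega]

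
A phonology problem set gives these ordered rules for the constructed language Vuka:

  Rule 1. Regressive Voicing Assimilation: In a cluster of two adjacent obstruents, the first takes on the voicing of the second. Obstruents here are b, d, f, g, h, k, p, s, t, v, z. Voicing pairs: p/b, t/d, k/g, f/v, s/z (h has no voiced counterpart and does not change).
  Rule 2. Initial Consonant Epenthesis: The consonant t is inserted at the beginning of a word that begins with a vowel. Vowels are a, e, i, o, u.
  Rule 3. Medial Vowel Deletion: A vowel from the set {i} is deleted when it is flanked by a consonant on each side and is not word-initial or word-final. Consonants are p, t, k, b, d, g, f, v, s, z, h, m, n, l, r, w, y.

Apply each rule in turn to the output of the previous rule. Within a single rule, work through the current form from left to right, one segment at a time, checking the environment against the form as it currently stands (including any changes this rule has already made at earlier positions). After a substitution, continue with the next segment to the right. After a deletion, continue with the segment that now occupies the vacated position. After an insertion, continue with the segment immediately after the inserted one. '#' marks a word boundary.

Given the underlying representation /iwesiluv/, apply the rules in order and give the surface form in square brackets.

Rule 1 Regressive Voicing Assimilation: no change — [iwesiluv]
Rule 2 Initial Consonant Epenthesis: [iwesiluv] → [tiwesiluv]
Rule 3 Medial Vowel Deletion: [tiwesiluv] → [twesluv]

[twesluv]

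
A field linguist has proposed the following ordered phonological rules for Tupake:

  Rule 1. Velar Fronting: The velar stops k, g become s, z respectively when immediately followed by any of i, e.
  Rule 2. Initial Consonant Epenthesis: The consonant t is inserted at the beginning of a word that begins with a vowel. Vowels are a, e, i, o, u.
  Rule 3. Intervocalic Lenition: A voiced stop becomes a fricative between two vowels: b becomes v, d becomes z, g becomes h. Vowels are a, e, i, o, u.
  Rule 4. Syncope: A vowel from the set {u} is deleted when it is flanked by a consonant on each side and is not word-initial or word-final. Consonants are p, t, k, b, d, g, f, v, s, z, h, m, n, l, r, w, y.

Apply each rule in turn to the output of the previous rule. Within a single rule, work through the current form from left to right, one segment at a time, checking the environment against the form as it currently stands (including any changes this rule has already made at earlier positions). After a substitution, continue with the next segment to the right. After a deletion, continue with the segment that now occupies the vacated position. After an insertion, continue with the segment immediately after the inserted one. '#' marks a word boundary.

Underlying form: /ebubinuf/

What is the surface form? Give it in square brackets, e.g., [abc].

[tevvinf]

Rule 1 Velar Fronting: no change — [ebubinuf]
Rule 2 Initial Consonant Epenthesis: [ebubinuf] → [tebubinuf]
Rule 3 Intervocalic Lenition: [tebubinuf] → [tevuvinuf]
Rule 4 Syncope: [tevuvinuf] → [tevvinf]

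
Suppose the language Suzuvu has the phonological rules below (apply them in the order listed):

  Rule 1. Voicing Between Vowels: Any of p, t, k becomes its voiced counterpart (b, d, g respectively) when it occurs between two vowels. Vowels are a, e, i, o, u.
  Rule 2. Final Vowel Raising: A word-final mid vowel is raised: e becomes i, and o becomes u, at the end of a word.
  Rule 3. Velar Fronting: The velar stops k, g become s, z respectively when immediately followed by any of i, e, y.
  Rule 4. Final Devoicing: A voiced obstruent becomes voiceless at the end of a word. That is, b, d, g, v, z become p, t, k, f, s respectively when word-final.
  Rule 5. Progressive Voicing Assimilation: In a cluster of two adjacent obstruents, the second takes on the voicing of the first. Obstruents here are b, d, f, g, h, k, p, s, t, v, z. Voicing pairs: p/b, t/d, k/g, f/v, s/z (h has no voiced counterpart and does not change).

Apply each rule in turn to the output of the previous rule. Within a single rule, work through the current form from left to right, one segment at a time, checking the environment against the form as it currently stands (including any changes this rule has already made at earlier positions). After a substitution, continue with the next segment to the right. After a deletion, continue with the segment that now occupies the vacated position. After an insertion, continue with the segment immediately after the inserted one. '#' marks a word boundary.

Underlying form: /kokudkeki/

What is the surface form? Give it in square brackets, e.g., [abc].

Rule 1 Voicing Between Vowels: [kokudkeki] → [kogudkegi]
Rule 2 Final Vowel Raising: no change — [kogudkegi]
Rule 3 Velar Fronting: [kogudkegi] → [kogudsezi]
Rule 4 Final Devoicing: no change — [kogudsezi]
Rule 5 Progressive Voicing Assimilation: [kogudsezi] → [kogudzezi]

[kogudzezi]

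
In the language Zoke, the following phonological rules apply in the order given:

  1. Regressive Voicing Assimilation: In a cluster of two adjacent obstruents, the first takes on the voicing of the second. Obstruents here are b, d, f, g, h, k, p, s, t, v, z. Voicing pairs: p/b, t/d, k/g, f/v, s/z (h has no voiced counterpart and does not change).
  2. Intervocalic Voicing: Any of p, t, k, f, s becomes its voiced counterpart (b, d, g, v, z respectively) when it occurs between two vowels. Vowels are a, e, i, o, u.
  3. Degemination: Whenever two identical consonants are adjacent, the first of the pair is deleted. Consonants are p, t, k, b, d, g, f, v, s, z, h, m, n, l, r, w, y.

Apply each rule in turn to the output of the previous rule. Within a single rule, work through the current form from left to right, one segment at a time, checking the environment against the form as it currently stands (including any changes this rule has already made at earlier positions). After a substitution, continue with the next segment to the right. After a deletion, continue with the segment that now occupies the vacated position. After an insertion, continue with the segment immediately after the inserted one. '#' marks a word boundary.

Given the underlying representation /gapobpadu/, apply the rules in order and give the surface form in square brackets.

[gabopadu]

1 Regressive Voicing Assimilation: [gapobpadu] → [gapoppadu]
2 Intervocalic Voicing: [gapoppadu] → [gaboppadu]
3 Degemination: [gaboppadu] → [gabopadu]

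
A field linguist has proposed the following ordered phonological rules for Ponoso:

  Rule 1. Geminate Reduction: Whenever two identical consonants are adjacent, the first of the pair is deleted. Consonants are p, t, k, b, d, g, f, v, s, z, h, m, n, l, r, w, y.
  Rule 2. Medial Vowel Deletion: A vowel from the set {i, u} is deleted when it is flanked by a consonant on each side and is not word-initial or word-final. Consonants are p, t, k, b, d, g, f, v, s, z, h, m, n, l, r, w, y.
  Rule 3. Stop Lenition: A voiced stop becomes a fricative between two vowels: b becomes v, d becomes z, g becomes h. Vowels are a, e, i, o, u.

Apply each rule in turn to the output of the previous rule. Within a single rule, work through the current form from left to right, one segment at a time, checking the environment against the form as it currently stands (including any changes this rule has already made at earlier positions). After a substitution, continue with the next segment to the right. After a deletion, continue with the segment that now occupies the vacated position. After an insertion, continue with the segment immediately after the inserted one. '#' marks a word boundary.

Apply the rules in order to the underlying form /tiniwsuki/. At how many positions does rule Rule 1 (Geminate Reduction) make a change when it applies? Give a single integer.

0

Rule 1 Geminate Reduction: no change — [tiniwsuki]
Rule 2 Medial Vowel Deletion: [tiniwsuki] → [tnwski]
Rule 3 Stop Lenition: no change — [tnwski]
Rule Rule 1 changed 0 position(s).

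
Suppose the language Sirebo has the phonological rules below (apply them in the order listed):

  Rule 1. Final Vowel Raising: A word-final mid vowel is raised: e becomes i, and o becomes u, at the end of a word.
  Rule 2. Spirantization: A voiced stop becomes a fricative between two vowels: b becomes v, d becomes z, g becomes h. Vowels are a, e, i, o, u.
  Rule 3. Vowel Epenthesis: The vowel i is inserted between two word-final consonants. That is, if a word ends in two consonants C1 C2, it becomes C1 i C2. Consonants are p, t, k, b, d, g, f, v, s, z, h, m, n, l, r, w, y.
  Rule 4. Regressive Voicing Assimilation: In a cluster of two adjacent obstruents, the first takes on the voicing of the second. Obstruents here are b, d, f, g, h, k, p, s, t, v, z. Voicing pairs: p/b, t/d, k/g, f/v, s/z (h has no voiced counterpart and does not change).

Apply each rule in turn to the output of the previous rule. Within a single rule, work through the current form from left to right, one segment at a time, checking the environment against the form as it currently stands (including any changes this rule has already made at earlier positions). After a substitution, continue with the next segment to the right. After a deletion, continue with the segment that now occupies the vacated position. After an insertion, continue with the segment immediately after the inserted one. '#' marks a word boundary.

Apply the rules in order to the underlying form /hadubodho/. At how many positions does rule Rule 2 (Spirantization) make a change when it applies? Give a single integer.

Rule 1 Final Vowel Raising: [hadubodho] → [hadubodhu]
Rule 2 Spirantization: [hadubodhu] → [hazuvodhu]
Rule 3 Vowel Epenthesis: no change — [hazuvodhu]
Rule 4 Regressive Voicing Assimilation: [hazuvodhu] → [hazuvothu]
Rule Rule 2 changed 2 position(s).

2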